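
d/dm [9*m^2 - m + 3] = 18*m - 1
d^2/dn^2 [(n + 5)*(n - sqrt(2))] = 2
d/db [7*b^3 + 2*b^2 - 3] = b*(21*b + 4)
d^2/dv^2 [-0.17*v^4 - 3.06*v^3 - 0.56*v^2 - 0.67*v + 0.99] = -2.04*v^2 - 18.36*v - 1.12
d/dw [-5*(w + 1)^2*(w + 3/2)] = 5*(-3*w - 4)*(w + 1)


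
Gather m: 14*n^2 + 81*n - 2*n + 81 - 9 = 14*n^2 + 79*n + 72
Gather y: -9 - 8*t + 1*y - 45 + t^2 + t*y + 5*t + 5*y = t^2 - 3*t + y*(t + 6) - 54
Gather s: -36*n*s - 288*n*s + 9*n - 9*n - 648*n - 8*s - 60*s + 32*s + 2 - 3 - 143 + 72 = -648*n + s*(-324*n - 36) - 72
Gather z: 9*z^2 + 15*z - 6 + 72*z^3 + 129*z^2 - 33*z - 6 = 72*z^3 + 138*z^2 - 18*z - 12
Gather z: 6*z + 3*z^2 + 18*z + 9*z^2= 12*z^2 + 24*z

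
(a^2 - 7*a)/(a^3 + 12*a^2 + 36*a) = (a - 7)/(a^2 + 12*a + 36)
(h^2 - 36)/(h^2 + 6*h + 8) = (h^2 - 36)/(h^2 + 6*h + 8)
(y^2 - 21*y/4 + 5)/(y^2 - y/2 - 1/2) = (-4*y^2 + 21*y - 20)/(2*(-2*y^2 + y + 1))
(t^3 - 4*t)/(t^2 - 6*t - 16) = t*(t - 2)/(t - 8)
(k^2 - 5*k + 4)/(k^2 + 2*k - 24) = (k - 1)/(k + 6)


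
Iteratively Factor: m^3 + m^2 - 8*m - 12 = (m - 3)*(m^2 + 4*m + 4) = (m - 3)*(m + 2)*(m + 2)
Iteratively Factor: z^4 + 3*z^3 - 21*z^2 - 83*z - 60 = (z + 4)*(z^3 - z^2 - 17*z - 15) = (z - 5)*(z + 4)*(z^2 + 4*z + 3) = (z - 5)*(z + 3)*(z + 4)*(z + 1)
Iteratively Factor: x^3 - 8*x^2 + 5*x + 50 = (x + 2)*(x^2 - 10*x + 25) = (x - 5)*(x + 2)*(x - 5)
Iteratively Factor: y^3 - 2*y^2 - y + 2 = (y - 2)*(y^2 - 1) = (y - 2)*(y + 1)*(y - 1)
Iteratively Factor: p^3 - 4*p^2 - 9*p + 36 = (p - 3)*(p^2 - p - 12) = (p - 3)*(p + 3)*(p - 4)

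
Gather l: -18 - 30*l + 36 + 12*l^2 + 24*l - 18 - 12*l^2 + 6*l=0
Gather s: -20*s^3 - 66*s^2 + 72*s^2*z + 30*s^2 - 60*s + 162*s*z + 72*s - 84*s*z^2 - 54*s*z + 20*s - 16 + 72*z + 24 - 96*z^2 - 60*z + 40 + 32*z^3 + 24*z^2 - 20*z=-20*s^3 + s^2*(72*z - 36) + s*(-84*z^2 + 108*z + 32) + 32*z^3 - 72*z^2 - 8*z + 48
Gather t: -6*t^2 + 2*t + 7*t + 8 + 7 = -6*t^2 + 9*t + 15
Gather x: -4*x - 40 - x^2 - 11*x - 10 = -x^2 - 15*x - 50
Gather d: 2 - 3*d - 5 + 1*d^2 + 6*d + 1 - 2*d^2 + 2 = -d^2 + 3*d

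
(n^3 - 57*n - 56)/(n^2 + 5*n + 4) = (n^2 - n - 56)/(n + 4)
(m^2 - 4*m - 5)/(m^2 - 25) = (m + 1)/(m + 5)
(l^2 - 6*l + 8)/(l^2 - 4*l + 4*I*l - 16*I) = (l - 2)/(l + 4*I)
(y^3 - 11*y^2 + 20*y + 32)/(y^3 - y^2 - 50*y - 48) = (y - 4)/(y + 6)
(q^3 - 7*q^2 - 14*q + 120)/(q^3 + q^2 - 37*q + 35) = (q^2 - 2*q - 24)/(q^2 + 6*q - 7)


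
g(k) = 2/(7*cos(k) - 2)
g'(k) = 14*sin(k)/(7*cos(k) - 2)^2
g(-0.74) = 0.63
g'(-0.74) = -0.94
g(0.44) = 0.46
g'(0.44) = 0.32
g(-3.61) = -0.24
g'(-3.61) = 0.09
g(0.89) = 0.83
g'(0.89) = 1.88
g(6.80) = 0.49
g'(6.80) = 0.41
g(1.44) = -1.84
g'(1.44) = 11.75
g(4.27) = -0.40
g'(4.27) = -0.51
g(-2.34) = -0.29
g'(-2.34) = -0.21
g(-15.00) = -0.27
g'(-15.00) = -0.17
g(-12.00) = 0.51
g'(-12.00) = 0.49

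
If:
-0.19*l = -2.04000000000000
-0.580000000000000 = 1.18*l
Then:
No Solution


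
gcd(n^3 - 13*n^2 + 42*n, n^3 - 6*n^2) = n^2 - 6*n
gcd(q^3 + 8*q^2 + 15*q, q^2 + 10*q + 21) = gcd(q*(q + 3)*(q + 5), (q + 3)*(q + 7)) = q + 3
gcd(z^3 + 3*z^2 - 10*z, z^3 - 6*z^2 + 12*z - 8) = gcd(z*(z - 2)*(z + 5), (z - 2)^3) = z - 2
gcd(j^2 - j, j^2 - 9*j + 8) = j - 1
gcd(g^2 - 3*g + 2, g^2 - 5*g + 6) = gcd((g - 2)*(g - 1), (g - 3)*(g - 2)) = g - 2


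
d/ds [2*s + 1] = 2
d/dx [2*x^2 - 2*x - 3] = 4*x - 2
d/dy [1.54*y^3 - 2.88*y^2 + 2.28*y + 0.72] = 4.62*y^2 - 5.76*y + 2.28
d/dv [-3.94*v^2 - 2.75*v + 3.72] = -7.88*v - 2.75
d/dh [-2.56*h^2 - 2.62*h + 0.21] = -5.12*h - 2.62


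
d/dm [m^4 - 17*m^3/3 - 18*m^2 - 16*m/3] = 4*m^3 - 17*m^2 - 36*m - 16/3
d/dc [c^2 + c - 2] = 2*c + 1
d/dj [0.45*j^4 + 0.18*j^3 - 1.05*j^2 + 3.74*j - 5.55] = 1.8*j^3 + 0.54*j^2 - 2.1*j + 3.74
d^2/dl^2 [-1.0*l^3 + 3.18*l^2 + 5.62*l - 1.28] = 6.36 - 6.0*l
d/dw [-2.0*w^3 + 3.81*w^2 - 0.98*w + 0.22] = -6.0*w^2 + 7.62*w - 0.98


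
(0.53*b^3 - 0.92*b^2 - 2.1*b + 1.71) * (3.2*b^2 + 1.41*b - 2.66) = 1.696*b^5 - 2.1967*b^4 - 9.427*b^3 + 4.9582*b^2 + 7.9971*b - 4.5486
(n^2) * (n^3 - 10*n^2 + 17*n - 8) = n^5 - 10*n^4 + 17*n^3 - 8*n^2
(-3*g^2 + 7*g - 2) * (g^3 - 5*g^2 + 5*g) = -3*g^5 + 22*g^4 - 52*g^3 + 45*g^2 - 10*g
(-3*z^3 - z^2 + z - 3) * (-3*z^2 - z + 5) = 9*z^5 + 6*z^4 - 17*z^3 + 3*z^2 + 8*z - 15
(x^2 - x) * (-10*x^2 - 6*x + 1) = -10*x^4 + 4*x^3 + 7*x^2 - x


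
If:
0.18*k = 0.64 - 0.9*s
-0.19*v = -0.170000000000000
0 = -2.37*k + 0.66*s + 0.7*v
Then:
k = 0.44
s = 0.62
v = 0.89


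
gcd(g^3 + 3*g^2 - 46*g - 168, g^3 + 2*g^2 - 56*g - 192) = g^2 + 10*g + 24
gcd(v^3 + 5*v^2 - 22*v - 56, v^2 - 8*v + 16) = v - 4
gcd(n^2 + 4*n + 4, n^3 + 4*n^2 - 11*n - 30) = n + 2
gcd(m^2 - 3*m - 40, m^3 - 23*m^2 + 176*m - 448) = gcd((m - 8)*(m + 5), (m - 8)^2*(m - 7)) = m - 8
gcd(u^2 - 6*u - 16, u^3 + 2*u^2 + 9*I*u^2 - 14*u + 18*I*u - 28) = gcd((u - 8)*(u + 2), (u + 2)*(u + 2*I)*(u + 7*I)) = u + 2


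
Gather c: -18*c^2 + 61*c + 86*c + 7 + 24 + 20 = -18*c^2 + 147*c + 51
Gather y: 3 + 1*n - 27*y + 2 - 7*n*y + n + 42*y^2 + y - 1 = 2*n + 42*y^2 + y*(-7*n - 26) + 4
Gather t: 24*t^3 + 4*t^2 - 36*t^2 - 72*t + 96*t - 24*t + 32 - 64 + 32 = 24*t^3 - 32*t^2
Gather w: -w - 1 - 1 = -w - 2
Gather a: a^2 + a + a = a^2 + 2*a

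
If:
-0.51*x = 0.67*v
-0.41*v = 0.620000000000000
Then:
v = -1.51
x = 1.99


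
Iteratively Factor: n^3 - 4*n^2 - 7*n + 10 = (n - 1)*(n^2 - 3*n - 10) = (n - 5)*(n - 1)*(n + 2)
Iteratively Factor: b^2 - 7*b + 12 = (b - 3)*(b - 4)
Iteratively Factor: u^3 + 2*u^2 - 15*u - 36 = (u - 4)*(u^2 + 6*u + 9) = (u - 4)*(u + 3)*(u + 3)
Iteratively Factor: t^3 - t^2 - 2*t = (t + 1)*(t^2 - 2*t) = t*(t + 1)*(t - 2)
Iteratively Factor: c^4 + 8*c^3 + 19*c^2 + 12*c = (c)*(c^3 + 8*c^2 + 19*c + 12) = c*(c + 3)*(c^2 + 5*c + 4) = c*(c + 1)*(c + 3)*(c + 4)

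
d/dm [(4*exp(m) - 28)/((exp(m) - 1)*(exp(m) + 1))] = 4*(-exp(2*m) + 14*exp(m) - 1)*exp(m)/(exp(4*m) - 2*exp(2*m) + 1)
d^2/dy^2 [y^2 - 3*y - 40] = 2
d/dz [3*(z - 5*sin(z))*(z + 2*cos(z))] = -3*(z - 5*sin(z))*(2*sin(z) - 1) - 3*(z + 2*cos(z))*(5*cos(z) - 1)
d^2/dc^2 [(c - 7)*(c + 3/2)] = 2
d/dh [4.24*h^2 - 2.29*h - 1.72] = 8.48*h - 2.29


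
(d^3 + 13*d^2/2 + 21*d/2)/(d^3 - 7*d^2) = (2*d^2 + 13*d + 21)/(2*d*(d - 7))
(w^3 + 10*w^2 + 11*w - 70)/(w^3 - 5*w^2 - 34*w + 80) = (w + 7)/(w - 8)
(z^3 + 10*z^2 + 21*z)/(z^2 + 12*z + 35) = z*(z + 3)/(z + 5)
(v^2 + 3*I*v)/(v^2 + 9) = v/(v - 3*I)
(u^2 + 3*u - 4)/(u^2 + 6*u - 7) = (u + 4)/(u + 7)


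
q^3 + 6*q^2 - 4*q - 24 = (q - 2)*(q + 2)*(q + 6)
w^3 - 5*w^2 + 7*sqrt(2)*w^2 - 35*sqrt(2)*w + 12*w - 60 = (w - 5)*(w + sqrt(2))*(w + 6*sqrt(2))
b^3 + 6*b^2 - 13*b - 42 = (b - 3)*(b + 2)*(b + 7)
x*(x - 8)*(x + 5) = x^3 - 3*x^2 - 40*x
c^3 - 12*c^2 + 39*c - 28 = (c - 7)*(c - 4)*(c - 1)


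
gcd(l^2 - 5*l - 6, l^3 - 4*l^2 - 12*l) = l - 6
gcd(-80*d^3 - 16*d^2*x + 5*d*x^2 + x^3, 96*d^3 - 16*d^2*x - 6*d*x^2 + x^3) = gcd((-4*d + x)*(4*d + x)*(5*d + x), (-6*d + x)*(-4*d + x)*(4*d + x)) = -16*d^2 + x^2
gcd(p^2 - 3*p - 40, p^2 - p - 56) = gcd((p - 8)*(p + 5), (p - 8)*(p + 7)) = p - 8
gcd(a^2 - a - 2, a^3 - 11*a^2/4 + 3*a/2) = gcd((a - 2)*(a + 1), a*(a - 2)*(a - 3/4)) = a - 2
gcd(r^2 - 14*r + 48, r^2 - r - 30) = r - 6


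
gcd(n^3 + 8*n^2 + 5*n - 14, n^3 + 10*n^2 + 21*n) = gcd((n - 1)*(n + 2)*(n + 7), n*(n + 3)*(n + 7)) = n + 7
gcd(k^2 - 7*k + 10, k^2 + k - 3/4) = 1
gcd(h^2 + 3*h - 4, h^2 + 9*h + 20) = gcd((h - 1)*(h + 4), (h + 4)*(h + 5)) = h + 4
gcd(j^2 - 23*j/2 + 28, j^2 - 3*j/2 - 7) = j - 7/2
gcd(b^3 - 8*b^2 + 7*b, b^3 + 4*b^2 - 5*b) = b^2 - b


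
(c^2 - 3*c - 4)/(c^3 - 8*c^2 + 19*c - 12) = (c + 1)/(c^2 - 4*c + 3)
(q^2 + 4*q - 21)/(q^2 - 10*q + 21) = (q + 7)/(q - 7)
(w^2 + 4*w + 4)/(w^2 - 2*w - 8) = (w + 2)/(w - 4)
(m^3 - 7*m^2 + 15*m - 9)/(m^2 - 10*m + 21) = (m^2 - 4*m + 3)/(m - 7)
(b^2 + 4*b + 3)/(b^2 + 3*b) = (b + 1)/b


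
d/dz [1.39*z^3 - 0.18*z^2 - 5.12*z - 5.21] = 4.17*z^2 - 0.36*z - 5.12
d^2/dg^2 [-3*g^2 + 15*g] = -6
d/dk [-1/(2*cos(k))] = -sin(k)/(2*cos(k)^2)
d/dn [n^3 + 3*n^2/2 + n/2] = 3*n^2 + 3*n + 1/2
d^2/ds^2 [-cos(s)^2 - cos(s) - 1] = cos(s) + 2*cos(2*s)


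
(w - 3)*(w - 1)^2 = w^3 - 5*w^2 + 7*w - 3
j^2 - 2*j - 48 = (j - 8)*(j + 6)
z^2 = z^2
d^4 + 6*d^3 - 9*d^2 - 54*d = d*(d - 3)*(d + 3)*(d + 6)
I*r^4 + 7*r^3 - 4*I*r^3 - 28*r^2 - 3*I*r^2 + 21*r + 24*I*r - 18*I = (r - 3)*(r - 1)*(r - 6*I)*(I*r + 1)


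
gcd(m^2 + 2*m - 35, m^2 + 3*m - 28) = m + 7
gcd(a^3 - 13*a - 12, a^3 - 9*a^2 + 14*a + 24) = a^2 - 3*a - 4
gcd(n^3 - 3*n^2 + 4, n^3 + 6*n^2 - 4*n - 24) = n - 2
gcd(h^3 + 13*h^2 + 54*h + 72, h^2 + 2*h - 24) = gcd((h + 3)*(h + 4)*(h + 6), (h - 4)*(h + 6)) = h + 6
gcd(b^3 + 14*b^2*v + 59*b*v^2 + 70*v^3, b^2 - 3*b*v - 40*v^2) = b + 5*v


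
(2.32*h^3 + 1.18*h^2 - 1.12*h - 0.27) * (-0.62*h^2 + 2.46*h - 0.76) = -1.4384*h^5 + 4.9756*h^4 + 1.834*h^3 - 3.4846*h^2 + 0.187*h + 0.2052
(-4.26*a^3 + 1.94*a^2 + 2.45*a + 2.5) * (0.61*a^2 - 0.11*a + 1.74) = -2.5986*a^5 + 1.652*a^4 - 6.1313*a^3 + 4.6311*a^2 + 3.988*a + 4.35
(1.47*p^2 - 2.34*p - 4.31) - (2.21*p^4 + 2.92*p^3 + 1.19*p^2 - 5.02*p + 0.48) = -2.21*p^4 - 2.92*p^3 + 0.28*p^2 + 2.68*p - 4.79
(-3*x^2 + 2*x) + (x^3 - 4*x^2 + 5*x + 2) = x^3 - 7*x^2 + 7*x + 2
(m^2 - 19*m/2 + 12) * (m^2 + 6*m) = m^4 - 7*m^3/2 - 45*m^2 + 72*m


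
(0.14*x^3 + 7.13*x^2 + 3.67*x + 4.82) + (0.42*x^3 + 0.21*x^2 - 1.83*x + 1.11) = 0.56*x^3 + 7.34*x^2 + 1.84*x + 5.93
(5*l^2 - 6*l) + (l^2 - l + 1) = 6*l^2 - 7*l + 1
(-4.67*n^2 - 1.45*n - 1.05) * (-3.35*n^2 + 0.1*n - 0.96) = 15.6445*n^4 + 4.3905*n^3 + 7.8557*n^2 + 1.287*n + 1.008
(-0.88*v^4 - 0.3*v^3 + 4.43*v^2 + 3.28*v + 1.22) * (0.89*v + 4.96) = -0.7832*v^5 - 4.6318*v^4 + 2.4547*v^3 + 24.892*v^2 + 17.3546*v + 6.0512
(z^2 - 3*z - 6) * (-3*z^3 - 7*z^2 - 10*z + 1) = -3*z^5 + 2*z^4 + 29*z^3 + 73*z^2 + 57*z - 6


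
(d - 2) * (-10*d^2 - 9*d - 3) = -10*d^3 + 11*d^2 + 15*d + 6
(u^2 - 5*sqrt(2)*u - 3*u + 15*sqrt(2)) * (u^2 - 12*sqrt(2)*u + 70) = u^4 - 17*sqrt(2)*u^3 - 3*u^3 + 51*sqrt(2)*u^2 + 190*u^2 - 570*u - 350*sqrt(2)*u + 1050*sqrt(2)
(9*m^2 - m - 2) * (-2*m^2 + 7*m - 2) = -18*m^4 + 65*m^3 - 21*m^2 - 12*m + 4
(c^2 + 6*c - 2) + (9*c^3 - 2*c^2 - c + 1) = 9*c^3 - c^2 + 5*c - 1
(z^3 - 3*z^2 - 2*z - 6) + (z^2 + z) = z^3 - 2*z^2 - z - 6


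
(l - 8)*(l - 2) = l^2 - 10*l + 16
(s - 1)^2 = s^2 - 2*s + 1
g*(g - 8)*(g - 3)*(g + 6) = g^4 - 5*g^3 - 42*g^2 + 144*g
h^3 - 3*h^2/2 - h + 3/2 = (h - 3/2)*(h - 1)*(h + 1)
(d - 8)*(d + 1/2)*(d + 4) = d^3 - 7*d^2/2 - 34*d - 16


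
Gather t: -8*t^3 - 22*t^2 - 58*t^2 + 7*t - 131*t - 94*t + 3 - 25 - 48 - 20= -8*t^3 - 80*t^2 - 218*t - 90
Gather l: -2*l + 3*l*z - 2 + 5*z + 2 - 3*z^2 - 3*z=l*(3*z - 2) - 3*z^2 + 2*z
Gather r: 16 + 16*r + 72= 16*r + 88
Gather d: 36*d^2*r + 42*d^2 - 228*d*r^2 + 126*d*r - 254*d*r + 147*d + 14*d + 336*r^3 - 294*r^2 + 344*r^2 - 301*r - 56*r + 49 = d^2*(36*r + 42) + d*(-228*r^2 - 128*r + 161) + 336*r^3 + 50*r^2 - 357*r + 49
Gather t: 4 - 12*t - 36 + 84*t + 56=72*t + 24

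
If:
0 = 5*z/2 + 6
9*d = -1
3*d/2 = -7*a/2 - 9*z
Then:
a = 653/105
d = -1/9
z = -12/5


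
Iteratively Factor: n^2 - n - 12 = (n + 3)*(n - 4)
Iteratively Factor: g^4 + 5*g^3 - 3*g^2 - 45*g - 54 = (g - 3)*(g^3 + 8*g^2 + 21*g + 18) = (g - 3)*(g + 3)*(g^2 + 5*g + 6) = (g - 3)*(g + 3)^2*(g + 2)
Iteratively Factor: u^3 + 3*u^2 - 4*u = (u - 1)*(u^2 + 4*u) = (u - 1)*(u + 4)*(u)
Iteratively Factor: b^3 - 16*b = (b - 4)*(b^2 + 4*b) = b*(b - 4)*(b + 4)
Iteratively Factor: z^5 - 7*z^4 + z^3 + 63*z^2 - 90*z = (z - 2)*(z^4 - 5*z^3 - 9*z^2 + 45*z) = (z - 2)*(z + 3)*(z^3 - 8*z^2 + 15*z) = z*(z - 2)*(z + 3)*(z^2 - 8*z + 15) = z*(z - 5)*(z - 2)*(z + 3)*(z - 3)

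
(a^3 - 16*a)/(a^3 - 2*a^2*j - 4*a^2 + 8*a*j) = (a + 4)/(a - 2*j)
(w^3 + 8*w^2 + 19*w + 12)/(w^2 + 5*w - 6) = (w^3 + 8*w^2 + 19*w + 12)/(w^2 + 5*w - 6)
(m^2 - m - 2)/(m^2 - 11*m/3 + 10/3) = 3*(m + 1)/(3*m - 5)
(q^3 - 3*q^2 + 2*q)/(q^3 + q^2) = (q^2 - 3*q + 2)/(q*(q + 1))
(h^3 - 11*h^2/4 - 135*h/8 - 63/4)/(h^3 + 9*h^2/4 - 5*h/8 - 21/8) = (h - 6)/(h - 1)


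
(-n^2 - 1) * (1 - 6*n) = 6*n^3 - n^2 + 6*n - 1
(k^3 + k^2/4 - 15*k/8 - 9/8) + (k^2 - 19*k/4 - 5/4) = k^3 + 5*k^2/4 - 53*k/8 - 19/8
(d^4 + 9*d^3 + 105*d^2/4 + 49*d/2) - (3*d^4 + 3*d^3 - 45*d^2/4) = -2*d^4 + 6*d^3 + 75*d^2/2 + 49*d/2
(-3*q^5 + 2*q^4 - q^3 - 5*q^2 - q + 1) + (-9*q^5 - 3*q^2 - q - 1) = -12*q^5 + 2*q^4 - q^3 - 8*q^2 - 2*q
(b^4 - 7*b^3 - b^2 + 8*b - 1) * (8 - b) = -b^5 + 15*b^4 - 55*b^3 - 16*b^2 + 65*b - 8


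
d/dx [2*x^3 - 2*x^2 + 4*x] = 6*x^2 - 4*x + 4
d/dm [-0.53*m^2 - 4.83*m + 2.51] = -1.06*m - 4.83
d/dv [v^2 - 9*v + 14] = 2*v - 9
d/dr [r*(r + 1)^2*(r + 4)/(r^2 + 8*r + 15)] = 2*(r^5 + 15*r^4 + 78*r^3 + 169*r^2 + 135*r + 30)/(r^4 + 16*r^3 + 94*r^2 + 240*r + 225)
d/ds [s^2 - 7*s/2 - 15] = 2*s - 7/2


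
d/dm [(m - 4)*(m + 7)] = 2*m + 3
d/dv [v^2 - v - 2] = 2*v - 1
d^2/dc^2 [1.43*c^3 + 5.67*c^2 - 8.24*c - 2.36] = 8.58*c + 11.34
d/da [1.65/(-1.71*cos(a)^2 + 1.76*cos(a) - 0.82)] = (2.904 - 5.643*cos(a))*sin(a)/(1.71*cos(a)^2 - 1.76*cos(a) + 0.82)^2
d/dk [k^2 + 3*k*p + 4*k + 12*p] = 2*k + 3*p + 4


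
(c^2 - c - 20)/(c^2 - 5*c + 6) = (c^2 - c - 20)/(c^2 - 5*c + 6)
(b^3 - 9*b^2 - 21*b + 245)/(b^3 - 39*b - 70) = (b - 7)/(b + 2)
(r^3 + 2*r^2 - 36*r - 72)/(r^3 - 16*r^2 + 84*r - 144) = (r^2 + 8*r + 12)/(r^2 - 10*r + 24)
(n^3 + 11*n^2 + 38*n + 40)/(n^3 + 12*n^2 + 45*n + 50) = (n + 4)/(n + 5)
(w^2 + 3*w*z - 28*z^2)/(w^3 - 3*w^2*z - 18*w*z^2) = (-w^2 - 3*w*z + 28*z^2)/(w*(-w^2 + 3*w*z + 18*z^2))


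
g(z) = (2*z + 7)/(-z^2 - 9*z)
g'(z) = (2*z + 7)*(2*z + 9)/(-z^2 - 9*z)^2 + 2/(-z^2 - 9*z)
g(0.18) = -4.45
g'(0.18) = 24.02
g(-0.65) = 1.05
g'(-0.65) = 1.86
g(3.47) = -0.32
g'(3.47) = 0.07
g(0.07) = -11.25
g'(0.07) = 158.75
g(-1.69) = 0.29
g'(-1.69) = 0.30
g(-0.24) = 3.10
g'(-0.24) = 13.52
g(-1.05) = 0.59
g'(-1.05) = 0.72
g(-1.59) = 0.32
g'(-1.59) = 0.33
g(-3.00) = 0.06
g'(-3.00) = 0.12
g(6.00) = -0.21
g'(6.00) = 0.03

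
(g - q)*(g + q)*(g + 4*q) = g^3 + 4*g^2*q - g*q^2 - 4*q^3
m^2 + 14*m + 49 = (m + 7)^2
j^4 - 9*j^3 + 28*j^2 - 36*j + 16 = (j - 4)*(j - 2)^2*(j - 1)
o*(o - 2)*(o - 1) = o^3 - 3*o^2 + 2*o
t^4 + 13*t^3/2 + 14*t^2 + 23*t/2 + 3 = (t + 1/2)*(t + 1)*(t + 2)*(t + 3)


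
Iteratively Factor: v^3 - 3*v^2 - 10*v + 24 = (v - 2)*(v^2 - v - 12) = (v - 2)*(v + 3)*(v - 4)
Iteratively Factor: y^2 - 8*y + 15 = (y - 5)*(y - 3)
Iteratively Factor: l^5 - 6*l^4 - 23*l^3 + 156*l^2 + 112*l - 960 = (l - 4)*(l^4 - 2*l^3 - 31*l^2 + 32*l + 240) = (l - 5)*(l - 4)*(l^3 + 3*l^2 - 16*l - 48) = (l - 5)*(l - 4)*(l + 4)*(l^2 - l - 12) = (l - 5)*(l - 4)*(l + 3)*(l + 4)*(l - 4)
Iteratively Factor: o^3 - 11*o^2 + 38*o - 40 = (o - 2)*(o^2 - 9*o + 20) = (o - 4)*(o - 2)*(o - 5)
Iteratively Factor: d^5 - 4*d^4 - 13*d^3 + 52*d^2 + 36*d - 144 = (d - 4)*(d^4 - 13*d^2 + 36) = (d - 4)*(d + 2)*(d^3 - 2*d^2 - 9*d + 18) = (d - 4)*(d + 2)*(d + 3)*(d^2 - 5*d + 6) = (d - 4)*(d - 3)*(d + 2)*(d + 3)*(d - 2)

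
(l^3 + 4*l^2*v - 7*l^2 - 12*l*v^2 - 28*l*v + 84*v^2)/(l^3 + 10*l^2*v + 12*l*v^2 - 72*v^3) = (l - 7)/(l + 6*v)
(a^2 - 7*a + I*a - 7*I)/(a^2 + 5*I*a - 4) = (a - 7)/(a + 4*I)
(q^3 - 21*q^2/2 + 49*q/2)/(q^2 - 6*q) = (2*q^2 - 21*q + 49)/(2*(q - 6))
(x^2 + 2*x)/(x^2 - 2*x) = (x + 2)/(x - 2)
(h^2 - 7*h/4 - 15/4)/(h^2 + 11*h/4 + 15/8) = 2*(h - 3)/(2*h + 3)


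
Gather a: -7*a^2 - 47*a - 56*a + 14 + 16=-7*a^2 - 103*a + 30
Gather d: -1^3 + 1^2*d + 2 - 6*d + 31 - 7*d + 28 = 60 - 12*d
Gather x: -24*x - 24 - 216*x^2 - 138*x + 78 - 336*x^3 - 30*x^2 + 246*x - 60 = -336*x^3 - 246*x^2 + 84*x - 6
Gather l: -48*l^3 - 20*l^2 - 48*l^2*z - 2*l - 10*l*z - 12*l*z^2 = -48*l^3 + l^2*(-48*z - 20) + l*(-12*z^2 - 10*z - 2)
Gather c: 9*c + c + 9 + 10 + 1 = 10*c + 20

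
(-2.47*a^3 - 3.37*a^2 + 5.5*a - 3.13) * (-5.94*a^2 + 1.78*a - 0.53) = 14.6718*a^5 + 15.6212*a^4 - 37.3595*a^3 + 30.1683*a^2 - 8.4864*a + 1.6589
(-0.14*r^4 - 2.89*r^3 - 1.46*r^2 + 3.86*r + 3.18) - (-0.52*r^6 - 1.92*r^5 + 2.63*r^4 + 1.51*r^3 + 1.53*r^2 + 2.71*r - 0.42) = 0.52*r^6 + 1.92*r^5 - 2.77*r^4 - 4.4*r^3 - 2.99*r^2 + 1.15*r + 3.6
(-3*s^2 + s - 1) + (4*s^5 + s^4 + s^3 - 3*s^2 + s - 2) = 4*s^5 + s^4 + s^3 - 6*s^2 + 2*s - 3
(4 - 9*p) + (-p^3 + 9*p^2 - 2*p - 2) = -p^3 + 9*p^2 - 11*p + 2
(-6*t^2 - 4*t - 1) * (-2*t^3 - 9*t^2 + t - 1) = 12*t^5 + 62*t^4 + 32*t^3 + 11*t^2 + 3*t + 1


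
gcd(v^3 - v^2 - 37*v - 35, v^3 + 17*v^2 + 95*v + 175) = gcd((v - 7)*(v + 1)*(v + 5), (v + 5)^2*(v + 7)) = v + 5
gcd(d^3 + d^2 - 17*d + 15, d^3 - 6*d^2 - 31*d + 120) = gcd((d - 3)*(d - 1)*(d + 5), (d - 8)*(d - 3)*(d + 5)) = d^2 + 2*d - 15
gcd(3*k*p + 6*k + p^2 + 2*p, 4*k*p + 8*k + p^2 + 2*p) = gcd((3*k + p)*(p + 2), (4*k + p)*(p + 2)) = p + 2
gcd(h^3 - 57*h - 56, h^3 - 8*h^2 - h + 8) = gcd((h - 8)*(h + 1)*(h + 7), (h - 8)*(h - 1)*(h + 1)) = h^2 - 7*h - 8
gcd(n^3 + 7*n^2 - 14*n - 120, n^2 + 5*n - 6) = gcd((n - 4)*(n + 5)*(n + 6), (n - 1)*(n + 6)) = n + 6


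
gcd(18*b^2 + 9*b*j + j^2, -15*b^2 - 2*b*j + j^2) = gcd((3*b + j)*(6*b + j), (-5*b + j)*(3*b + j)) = 3*b + j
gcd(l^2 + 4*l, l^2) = l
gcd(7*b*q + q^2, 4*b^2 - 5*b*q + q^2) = 1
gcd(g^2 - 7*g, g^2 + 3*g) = g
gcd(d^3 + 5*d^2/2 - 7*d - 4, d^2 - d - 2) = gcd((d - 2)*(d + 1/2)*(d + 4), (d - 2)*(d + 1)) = d - 2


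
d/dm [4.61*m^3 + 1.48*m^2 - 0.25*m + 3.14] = 13.83*m^2 + 2.96*m - 0.25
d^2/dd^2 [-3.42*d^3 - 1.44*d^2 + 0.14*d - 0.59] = -20.52*d - 2.88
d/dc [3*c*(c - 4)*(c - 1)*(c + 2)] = 12*c^3 - 27*c^2 - 36*c + 24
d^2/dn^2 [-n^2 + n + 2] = -2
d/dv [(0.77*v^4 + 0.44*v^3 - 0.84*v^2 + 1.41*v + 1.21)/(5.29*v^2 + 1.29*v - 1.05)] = (8.1466*v^5 + 5.3075*v^4 - 2.0988*v^3 - 9.9285*v^2 - 11.0378*v - 3.0414)/(27.9841*v^4 + 13.6482*v^3 - 9.4449*v^2 - 2.709*v + 1.1025)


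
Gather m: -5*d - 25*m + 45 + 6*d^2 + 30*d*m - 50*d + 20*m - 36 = 6*d^2 - 55*d + m*(30*d - 5) + 9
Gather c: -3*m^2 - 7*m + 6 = -3*m^2 - 7*m + 6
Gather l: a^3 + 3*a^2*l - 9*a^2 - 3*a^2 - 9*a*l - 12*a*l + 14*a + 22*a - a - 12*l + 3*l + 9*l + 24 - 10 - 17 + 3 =a^3 - 12*a^2 + 35*a + l*(3*a^2 - 21*a)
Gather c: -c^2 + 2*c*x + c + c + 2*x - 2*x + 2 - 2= -c^2 + c*(2*x + 2)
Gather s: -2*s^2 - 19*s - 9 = -2*s^2 - 19*s - 9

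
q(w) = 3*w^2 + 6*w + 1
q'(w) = 6*w + 6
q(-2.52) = 4.93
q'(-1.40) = -2.40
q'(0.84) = 11.04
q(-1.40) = -1.52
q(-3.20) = 12.52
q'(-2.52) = -9.12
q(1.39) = 15.14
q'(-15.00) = -84.00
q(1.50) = 16.75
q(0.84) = 8.16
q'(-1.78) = -4.68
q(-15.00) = 586.00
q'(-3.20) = -13.20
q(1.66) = 19.23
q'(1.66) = 15.96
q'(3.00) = 24.00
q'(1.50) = 15.00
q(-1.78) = -0.17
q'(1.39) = 14.34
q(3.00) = 46.00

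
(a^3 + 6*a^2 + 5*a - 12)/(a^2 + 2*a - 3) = a + 4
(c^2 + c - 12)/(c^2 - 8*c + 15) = (c + 4)/(c - 5)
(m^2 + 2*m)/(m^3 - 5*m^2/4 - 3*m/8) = 8*(m + 2)/(8*m^2 - 10*m - 3)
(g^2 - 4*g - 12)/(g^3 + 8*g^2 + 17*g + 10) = (g - 6)/(g^2 + 6*g + 5)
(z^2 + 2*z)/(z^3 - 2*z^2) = (z + 2)/(z*(z - 2))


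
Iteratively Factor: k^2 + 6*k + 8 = (k + 2)*(k + 4)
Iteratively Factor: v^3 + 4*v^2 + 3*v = (v)*(v^2 + 4*v + 3) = v*(v + 1)*(v + 3)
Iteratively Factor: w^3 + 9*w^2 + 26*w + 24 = (w + 2)*(w^2 + 7*w + 12) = (w + 2)*(w + 3)*(w + 4)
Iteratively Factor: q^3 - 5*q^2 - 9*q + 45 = (q - 3)*(q^2 - 2*q - 15) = (q - 3)*(q + 3)*(q - 5)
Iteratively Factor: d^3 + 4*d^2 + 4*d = (d)*(d^2 + 4*d + 4) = d*(d + 2)*(d + 2)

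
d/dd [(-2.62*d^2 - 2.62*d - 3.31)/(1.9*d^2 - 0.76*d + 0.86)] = (6.9692*d^2 + 8.0716*d - 4.7688)/(3.61*d^4 - 2.888*d^3 + 3.8456*d^2 - 1.3072*d + 0.7396)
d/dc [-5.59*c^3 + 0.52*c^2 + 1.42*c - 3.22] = -16.77*c^2 + 1.04*c + 1.42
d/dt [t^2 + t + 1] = 2*t + 1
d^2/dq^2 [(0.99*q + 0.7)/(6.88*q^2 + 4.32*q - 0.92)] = ((0.99*q + 0.7)*(13.76*q + 4.32)*(27.52*q + 8.64) - (40.8672*q + 18.1856)*(6.88*q^2 + 4.32*q - 0.92))/(6.88*q^2 + 4.32*q - 0.92)^3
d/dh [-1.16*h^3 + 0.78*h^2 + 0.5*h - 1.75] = -3.48*h^2 + 1.56*h + 0.5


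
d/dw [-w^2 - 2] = -2*w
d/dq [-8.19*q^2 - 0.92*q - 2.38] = -16.38*q - 0.92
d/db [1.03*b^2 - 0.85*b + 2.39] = 2.06*b - 0.85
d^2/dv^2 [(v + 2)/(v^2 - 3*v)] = 2*(v*(1 - 3*v)*(v - 3) + (v + 2)*(2*v - 3)^2)/(v^3*(v - 3)^3)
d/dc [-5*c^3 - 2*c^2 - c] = -15*c^2 - 4*c - 1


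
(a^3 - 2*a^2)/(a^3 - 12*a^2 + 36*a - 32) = a^2/(a^2 - 10*a + 16)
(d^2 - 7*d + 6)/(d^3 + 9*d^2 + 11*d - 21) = (d - 6)/(d^2 + 10*d + 21)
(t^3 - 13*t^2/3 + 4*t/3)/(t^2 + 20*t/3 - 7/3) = t*(t - 4)/(t + 7)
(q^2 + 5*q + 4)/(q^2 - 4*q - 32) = (q + 1)/(q - 8)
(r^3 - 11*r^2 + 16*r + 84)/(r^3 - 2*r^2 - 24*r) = (r^2 - 5*r - 14)/(r*(r + 4))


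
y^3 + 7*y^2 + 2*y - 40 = (y - 2)*(y + 4)*(y + 5)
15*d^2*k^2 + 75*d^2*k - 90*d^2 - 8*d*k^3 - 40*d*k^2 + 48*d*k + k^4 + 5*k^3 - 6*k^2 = (-5*d + k)*(-3*d + k)*(k - 1)*(k + 6)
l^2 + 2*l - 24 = (l - 4)*(l + 6)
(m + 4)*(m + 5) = m^2 + 9*m + 20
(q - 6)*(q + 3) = q^2 - 3*q - 18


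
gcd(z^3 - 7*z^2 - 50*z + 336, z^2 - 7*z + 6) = z - 6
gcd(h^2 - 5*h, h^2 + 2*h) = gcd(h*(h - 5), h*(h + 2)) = h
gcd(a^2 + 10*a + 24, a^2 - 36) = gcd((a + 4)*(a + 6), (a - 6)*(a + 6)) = a + 6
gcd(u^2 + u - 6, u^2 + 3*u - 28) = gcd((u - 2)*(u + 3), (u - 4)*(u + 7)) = 1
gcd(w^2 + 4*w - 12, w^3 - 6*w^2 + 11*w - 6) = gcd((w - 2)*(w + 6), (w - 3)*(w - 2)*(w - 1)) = w - 2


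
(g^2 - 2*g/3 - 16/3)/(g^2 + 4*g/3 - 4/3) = (3*g - 8)/(3*g - 2)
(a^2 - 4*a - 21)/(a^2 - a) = (a^2 - 4*a - 21)/(a*(a - 1))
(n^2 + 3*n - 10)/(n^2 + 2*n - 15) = (n - 2)/(n - 3)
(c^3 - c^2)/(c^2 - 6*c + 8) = c^2*(c - 1)/(c^2 - 6*c + 8)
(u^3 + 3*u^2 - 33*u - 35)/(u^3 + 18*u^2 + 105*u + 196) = (u^2 - 4*u - 5)/(u^2 + 11*u + 28)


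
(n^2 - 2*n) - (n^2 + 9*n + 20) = -11*n - 20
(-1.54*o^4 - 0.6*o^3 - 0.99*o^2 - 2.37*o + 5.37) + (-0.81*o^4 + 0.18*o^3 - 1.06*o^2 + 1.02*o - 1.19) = -2.35*o^4 - 0.42*o^3 - 2.05*o^2 - 1.35*o + 4.18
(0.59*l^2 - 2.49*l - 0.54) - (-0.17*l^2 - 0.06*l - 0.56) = 0.76*l^2 - 2.43*l + 0.02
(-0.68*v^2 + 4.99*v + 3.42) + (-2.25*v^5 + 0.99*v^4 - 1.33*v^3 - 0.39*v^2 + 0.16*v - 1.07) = -2.25*v^5 + 0.99*v^4 - 1.33*v^3 - 1.07*v^2 + 5.15*v + 2.35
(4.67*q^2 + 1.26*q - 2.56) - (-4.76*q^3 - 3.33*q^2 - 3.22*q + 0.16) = 4.76*q^3 + 8.0*q^2 + 4.48*q - 2.72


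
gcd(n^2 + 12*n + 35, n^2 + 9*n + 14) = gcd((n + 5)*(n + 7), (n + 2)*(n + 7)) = n + 7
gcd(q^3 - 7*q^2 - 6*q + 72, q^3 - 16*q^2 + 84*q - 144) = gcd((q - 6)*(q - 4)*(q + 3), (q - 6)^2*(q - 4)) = q^2 - 10*q + 24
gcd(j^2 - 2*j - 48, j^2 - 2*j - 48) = j^2 - 2*j - 48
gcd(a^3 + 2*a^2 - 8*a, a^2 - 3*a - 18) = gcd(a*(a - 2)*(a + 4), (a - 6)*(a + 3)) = 1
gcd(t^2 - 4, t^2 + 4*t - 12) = t - 2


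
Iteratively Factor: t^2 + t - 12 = (t + 4)*(t - 3)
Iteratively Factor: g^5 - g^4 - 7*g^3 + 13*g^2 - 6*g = (g - 2)*(g^4 + g^3 - 5*g^2 + 3*g) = (g - 2)*(g - 1)*(g^3 + 2*g^2 - 3*g) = (g - 2)*(g - 1)*(g + 3)*(g^2 - g) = (g - 2)*(g - 1)^2*(g + 3)*(g)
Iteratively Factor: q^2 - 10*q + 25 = (q - 5)*(q - 5)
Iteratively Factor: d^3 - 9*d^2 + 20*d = (d)*(d^2 - 9*d + 20) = d*(d - 5)*(d - 4)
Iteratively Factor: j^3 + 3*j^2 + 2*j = (j + 2)*(j^2 + j) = j*(j + 2)*(j + 1)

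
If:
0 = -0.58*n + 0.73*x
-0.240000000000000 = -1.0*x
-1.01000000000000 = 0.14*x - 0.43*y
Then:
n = 0.30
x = 0.24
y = 2.43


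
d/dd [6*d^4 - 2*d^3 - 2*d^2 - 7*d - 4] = 24*d^3 - 6*d^2 - 4*d - 7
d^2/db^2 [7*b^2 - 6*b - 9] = 14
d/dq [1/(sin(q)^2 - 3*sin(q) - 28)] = (3 - 2*sin(q))*cos(q)/((sin(q) - 7)^2*(sin(q) + 4)^2)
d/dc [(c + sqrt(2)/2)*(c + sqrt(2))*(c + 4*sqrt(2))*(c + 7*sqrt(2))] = 4*c^3 + 75*sqrt(2)*c^2/2 + 180*c + 95*sqrt(2)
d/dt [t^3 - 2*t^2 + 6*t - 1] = 3*t^2 - 4*t + 6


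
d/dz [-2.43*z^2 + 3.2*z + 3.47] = 3.2 - 4.86*z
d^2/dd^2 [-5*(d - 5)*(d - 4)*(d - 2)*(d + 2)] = -60*d^2 + 270*d - 160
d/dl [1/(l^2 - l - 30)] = (1 - 2*l)/(-l^2 + l + 30)^2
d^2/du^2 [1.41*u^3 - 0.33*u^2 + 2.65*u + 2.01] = 8.46*u - 0.66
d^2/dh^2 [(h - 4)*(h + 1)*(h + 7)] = 6*h + 8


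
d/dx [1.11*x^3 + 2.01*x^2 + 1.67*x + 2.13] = 3.33*x^2 + 4.02*x + 1.67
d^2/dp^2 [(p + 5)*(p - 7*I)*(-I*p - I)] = I*(-6*p - 12 + 14*I)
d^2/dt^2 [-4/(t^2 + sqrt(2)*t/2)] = 16*(2*t*(2*t + sqrt(2)) - (4*t + sqrt(2))^2)/(t^3*(2*t + sqrt(2))^3)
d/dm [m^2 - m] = 2*m - 1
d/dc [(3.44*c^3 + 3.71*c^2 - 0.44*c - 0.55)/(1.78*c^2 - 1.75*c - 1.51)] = (6.1232*c^4 - 12.04*c^3 - 21.2925*c^2 - 9.2462*c - 0.2981)/(3.1684*c^4 - 6.23*c^3 - 2.3131*c^2 + 5.285*c + 2.2801)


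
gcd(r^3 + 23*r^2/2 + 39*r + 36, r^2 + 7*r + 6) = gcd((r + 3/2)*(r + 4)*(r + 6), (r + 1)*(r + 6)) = r + 6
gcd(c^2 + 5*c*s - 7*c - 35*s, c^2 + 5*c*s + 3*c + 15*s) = c + 5*s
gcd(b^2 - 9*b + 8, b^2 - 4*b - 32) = b - 8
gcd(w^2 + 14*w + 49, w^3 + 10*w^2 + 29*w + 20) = 1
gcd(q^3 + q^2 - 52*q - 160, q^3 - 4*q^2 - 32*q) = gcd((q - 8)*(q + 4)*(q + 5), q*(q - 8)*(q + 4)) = q^2 - 4*q - 32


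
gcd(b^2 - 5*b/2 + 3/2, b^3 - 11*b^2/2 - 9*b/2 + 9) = b - 1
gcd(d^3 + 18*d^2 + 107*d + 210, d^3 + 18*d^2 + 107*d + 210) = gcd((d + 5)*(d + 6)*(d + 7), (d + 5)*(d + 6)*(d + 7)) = d^3 + 18*d^2 + 107*d + 210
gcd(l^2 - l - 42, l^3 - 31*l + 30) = l + 6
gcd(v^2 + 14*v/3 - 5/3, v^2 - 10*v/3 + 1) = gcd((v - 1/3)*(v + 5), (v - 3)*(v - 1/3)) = v - 1/3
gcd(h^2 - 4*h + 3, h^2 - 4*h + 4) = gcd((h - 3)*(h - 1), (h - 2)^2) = 1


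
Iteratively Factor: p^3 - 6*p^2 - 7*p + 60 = (p - 5)*(p^2 - p - 12) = (p - 5)*(p + 3)*(p - 4)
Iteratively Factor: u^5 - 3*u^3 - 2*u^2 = (u + 1)*(u^4 - u^3 - 2*u^2) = (u - 2)*(u + 1)*(u^3 + u^2) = u*(u - 2)*(u + 1)*(u^2 + u) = u^2*(u - 2)*(u + 1)*(u + 1)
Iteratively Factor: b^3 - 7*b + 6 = (b - 2)*(b^2 + 2*b - 3) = (b - 2)*(b - 1)*(b + 3)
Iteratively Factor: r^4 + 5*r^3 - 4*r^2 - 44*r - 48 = (r + 2)*(r^3 + 3*r^2 - 10*r - 24) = (r + 2)*(r + 4)*(r^2 - r - 6) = (r - 3)*(r + 2)*(r + 4)*(r + 2)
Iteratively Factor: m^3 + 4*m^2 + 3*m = (m + 3)*(m^2 + m) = m*(m + 3)*(m + 1)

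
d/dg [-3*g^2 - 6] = -6*g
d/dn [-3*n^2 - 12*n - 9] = -6*n - 12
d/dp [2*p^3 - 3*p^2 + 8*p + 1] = 6*p^2 - 6*p + 8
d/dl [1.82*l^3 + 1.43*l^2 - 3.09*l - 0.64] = 5.46*l^2 + 2.86*l - 3.09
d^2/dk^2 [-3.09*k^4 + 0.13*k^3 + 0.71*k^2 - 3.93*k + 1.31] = -37.08*k^2 + 0.78*k + 1.42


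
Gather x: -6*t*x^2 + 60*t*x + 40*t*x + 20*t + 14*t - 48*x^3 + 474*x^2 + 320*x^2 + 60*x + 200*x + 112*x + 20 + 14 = 34*t - 48*x^3 + x^2*(794 - 6*t) + x*(100*t + 372) + 34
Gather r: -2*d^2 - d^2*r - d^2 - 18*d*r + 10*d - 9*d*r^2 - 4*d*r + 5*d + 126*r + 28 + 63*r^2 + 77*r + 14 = -3*d^2 + 15*d + r^2*(63 - 9*d) + r*(-d^2 - 22*d + 203) + 42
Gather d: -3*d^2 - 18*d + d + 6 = -3*d^2 - 17*d + 6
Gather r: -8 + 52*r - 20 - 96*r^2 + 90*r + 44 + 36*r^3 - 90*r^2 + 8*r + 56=36*r^3 - 186*r^2 + 150*r + 72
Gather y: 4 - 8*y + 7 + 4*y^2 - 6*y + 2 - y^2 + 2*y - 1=3*y^2 - 12*y + 12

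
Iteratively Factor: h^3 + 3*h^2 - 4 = (h - 1)*(h^2 + 4*h + 4) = (h - 1)*(h + 2)*(h + 2)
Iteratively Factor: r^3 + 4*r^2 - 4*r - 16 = (r - 2)*(r^2 + 6*r + 8) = (r - 2)*(r + 4)*(r + 2)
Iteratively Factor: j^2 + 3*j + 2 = (j + 1)*(j + 2)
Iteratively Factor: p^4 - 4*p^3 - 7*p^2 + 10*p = (p)*(p^3 - 4*p^2 - 7*p + 10) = p*(p + 2)*(p^2 - 6*p + 5) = p*(p - 5)*(p + 2)*(p - 1)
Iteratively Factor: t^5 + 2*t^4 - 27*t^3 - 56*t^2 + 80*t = (t - 1)*(t^4 + 3*t^3 - 24*t^2 - 80*t) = (t - 5)*(t - 1)*(t^3 + 8*t^2 + 16*t) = (t - 5)*(t - 1)*(t + 4)*(t^2 + 4*t) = (t - 5)*(t - 1)*(t + 4)^2*(t)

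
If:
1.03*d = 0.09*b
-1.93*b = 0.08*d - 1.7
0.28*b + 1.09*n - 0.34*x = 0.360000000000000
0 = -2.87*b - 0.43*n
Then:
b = 0.88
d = 0.08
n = -5.86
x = -19.12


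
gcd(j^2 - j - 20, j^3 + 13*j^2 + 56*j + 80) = j + 4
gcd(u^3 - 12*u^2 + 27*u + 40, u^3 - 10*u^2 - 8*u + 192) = u - 8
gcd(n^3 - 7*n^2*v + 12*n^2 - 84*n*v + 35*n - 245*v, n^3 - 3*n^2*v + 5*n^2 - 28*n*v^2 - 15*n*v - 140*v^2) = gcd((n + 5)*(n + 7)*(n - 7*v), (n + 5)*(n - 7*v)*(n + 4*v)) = -n^2 + 7*n*v - 5*n + 35*v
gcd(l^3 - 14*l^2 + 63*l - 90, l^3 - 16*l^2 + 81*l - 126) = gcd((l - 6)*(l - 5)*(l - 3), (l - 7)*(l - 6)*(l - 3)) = l^2 - 9*l + 18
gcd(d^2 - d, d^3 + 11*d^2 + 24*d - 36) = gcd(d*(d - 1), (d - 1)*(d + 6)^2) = d - 1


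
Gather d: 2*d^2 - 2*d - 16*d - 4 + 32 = 2*d^2 - 18*d + 28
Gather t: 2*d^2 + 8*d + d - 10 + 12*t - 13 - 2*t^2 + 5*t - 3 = 2*d^2 + 9*d - 2*t^2 + 17*t - 26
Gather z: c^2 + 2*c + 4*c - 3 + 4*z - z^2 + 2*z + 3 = c^2 + 6*c - z^2 + 6*z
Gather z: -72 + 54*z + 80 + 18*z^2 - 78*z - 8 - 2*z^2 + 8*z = 16*z^2 - 16*z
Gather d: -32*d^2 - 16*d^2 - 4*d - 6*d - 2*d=-48*d^2 - 12*d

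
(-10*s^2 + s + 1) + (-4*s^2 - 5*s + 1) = -14*s^2 - 4*s + 2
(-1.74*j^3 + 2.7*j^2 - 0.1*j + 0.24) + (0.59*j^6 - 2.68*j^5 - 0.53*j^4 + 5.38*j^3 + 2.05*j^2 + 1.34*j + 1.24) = 0.59*j^6 - 2.68*j^5 - 0.53*j^4 + 3.64*j^3 + 4.75*j^2 + 1.24*j + 1.48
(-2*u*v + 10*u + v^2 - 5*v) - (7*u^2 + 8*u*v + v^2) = -7*u^2 - 10*u*v + 10*u - 5*v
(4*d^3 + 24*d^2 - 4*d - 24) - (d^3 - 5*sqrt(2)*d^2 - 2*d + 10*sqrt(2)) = 3*d^3 + 5*sqrt(2)*d^2 + 24*d^2 - 2*d - 24 - 10*sqrt(2)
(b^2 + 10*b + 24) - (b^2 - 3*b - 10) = 13*b + 34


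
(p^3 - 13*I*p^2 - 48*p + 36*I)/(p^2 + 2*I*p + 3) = (p^2 - 12*I*p - 36)/(p + 3*I)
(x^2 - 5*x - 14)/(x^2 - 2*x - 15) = (-x^2 + 5*x + 14)/(-x^2 + 2*x + 15)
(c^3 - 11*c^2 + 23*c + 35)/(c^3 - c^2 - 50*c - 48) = (c^2 - 12*c + 35)/(c^2 - 2*c - 48)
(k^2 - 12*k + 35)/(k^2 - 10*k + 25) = (k - 7)/(k - 5)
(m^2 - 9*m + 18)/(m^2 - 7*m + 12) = (m - 6)/(m - 4)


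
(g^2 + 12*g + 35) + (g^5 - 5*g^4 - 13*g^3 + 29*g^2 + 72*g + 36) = g^5 - 5*g^4 - 13*g^3 + 30*g^2 + 84*g + 71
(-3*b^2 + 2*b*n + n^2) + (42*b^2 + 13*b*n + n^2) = 39*b^2 + 15*b*n + 2*n^2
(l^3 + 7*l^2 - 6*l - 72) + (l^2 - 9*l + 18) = l^3 + 8*l^2 - 15*l - 54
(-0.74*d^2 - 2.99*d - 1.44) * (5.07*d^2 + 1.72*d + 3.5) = -3.7518*d^4 - 16.4321*d^3 - 15.0336*d^2 - 12.9418*d - 5.04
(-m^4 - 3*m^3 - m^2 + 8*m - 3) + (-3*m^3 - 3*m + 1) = -m^4 - 6*m^3 - m^2 + 5*m - 2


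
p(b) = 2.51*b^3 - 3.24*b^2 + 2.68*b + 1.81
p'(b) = 7.53*b^2 - 6.48*b + 2.68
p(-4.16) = -246.11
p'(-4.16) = 159.95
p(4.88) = 229.43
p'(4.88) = 150.38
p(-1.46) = -16.82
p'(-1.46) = 28.19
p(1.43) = 6.36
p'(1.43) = 8.81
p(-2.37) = -56.15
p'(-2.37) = 60.33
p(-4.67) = -337.00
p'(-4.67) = 197.16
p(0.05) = 1.94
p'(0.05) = 2.37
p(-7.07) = -1066.11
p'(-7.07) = 424.88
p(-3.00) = -103.16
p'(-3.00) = 89.89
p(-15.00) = -9238.64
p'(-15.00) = 1794.13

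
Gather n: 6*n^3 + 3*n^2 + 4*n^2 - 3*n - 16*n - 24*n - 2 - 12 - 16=6*n^3 + 7*n^2 - 43*n - 30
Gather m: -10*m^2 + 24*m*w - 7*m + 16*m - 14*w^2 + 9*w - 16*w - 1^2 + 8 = -10*m^2 + m*(24*w + 9) - 14*w^2 - 7*w + 7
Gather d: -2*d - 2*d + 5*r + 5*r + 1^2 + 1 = -4*d + 10*r + 2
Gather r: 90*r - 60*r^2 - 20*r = -60*r^2 + 70*r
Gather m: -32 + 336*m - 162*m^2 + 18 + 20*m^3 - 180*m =20*m^3 - 162*m^2 + 156*m - 14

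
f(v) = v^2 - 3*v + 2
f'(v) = 2*v - 3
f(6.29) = 22.69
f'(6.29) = 9.58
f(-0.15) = 2.47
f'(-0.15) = -3.30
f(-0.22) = 2.71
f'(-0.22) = -3.44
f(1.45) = -0.25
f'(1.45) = -0.10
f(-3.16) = 21.47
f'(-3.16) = -9.32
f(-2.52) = 15.91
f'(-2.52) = -8.04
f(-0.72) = 4.68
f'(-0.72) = -4.44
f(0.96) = 0.04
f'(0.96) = -1.08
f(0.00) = 2.00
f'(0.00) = -3.00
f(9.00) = 56.00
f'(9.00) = 15.00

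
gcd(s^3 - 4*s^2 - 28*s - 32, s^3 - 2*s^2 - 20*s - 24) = s^2 + 4*s + 4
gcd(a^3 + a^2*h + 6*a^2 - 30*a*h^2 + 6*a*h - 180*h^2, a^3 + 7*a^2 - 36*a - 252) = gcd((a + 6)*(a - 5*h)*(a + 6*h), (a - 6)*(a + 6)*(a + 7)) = a + 6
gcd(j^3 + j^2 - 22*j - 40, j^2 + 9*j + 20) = j + 4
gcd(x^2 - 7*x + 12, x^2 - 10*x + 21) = x - 3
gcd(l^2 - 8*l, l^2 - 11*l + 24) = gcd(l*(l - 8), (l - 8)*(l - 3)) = l - 8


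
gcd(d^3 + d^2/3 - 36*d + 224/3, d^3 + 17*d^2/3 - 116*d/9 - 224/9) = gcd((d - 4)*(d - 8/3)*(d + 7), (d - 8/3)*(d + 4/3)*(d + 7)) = d^2 + 13*d/3 - 56/3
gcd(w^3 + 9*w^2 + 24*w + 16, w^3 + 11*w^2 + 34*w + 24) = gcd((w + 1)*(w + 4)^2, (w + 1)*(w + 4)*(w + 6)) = w^2 + 5*w + 4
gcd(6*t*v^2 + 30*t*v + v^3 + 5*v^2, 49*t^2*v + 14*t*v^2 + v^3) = v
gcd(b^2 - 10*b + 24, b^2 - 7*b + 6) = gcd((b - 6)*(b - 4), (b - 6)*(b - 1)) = b - 6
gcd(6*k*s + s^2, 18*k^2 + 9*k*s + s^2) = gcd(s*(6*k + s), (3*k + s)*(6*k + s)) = 6*k + s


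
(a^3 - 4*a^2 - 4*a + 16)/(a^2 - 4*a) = a - 4/a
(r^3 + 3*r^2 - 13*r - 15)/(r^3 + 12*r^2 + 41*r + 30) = (r - 3)/(r + 6)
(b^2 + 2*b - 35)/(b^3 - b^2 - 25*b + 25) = (b + 7)/(b^2 + 4*b - 5)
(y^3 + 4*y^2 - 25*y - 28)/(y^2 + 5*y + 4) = (y^2 + 3*y - 28)/(y + 4)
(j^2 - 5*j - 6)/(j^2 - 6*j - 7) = (j - 6)/(j - 7)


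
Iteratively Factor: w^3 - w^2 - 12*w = (w + 3)*(w^2 - 4*w) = w*(w + 3)*(w - 4)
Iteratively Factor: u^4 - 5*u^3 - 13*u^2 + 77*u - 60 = (u + 4)*(u^3 - 9*u^2 + 23*u - 15) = (u - 1)*(u + 4)*(u^2 - 8*u + 15) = (u - 3)*(u - 1)*(u + 4)*(u - 5)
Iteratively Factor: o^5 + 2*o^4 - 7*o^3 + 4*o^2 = (o - 1)*(o^4 + 3*o^3 - 4*o^2) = o*(o - 1)*(o^3 + 3*o^2 - 4*o) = o*(o - 1)^2*(o^2 + 4*o) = o^2*(o - 1)^2*(o + 4)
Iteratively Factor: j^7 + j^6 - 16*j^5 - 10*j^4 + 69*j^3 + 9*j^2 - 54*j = (j - 3)*(j^6 + 4*j^5 - 4*j^4 - 22*j^3 + 3*j^2 + 18*j) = j*(j - 3)*(j^5 + 4*j^4 - 4*j^3 - 22*j^2 + 3*j + 18) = j*(j - 3)*(j - 1)*(j^4 + 5*j^3 + j^2 - 21*j - 18) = j*(j - 3)*(j - 1)*(j + 3)*(j^3 + 2*j^2 - 5*j - 6) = j*(j - 3)*(j - 1)*(j + 3)^2*(j^2 - j - 2) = j*(j - 3)*(j - 1)*(j + 1)*(j + 3)^2*(j - 2)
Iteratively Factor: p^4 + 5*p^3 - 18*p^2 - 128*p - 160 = (p - 5)*(p^3 + 10*p^2 + 32*p + 32) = (p - 5)*(p + 2)*(p^2 + 8*p + 16) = (p - 5)*(p + 2)*(p + 4)*(p + 4)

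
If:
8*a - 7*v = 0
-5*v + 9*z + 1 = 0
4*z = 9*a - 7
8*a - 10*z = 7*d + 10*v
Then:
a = 413/407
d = -326/259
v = 472/407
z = 217/407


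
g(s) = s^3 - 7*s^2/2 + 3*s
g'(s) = 3*s^2 - 7*s + 3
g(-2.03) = -28.88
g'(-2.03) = 29.57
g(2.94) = 3.98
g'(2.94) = 8.35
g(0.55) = 0.76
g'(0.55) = 0.06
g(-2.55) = -46.99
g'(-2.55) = 40.36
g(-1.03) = -7.90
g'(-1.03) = 13.39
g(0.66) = 0.74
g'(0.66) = -0.31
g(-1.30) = -12.01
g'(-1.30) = 17.17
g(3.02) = 4.68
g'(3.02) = 9.22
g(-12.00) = -2268.00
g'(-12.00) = 519.00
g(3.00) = 4.50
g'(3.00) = 9.00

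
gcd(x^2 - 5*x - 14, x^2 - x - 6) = x + 2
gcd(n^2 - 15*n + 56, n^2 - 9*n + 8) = n - 8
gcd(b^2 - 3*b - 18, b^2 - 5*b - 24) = b + 3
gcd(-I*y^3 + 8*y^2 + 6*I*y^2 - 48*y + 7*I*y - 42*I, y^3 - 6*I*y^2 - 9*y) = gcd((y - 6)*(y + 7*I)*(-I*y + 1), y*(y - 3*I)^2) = 1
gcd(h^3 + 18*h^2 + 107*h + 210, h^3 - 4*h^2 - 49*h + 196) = h + 7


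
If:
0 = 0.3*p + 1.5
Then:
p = -5.00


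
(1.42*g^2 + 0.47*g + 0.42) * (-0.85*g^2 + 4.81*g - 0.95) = -1.207*g^4 + 6.4307*g^3 + 0.5547*g^2 + 1.5737*g - 0.399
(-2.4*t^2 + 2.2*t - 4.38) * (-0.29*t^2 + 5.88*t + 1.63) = 0.696*t^4 - 14.75*t^3 + 10.2942*t^2 - 22.1684*t - 7.1394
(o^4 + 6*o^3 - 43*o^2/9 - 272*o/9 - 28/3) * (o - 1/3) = o^5 + 17*o^4/3 - 61*o^3/9 - 773*o^2/27 + 20*o/27 + 28/9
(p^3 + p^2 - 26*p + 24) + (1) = p^3 + p^2 - 26*p + 25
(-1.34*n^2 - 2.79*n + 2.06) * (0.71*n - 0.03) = -0.9514*n^3 - 1.9407*n^2 + 1.5463*n - 0.0618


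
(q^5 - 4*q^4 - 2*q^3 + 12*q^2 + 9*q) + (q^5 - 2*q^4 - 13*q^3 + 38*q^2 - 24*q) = 2*q^5 - 6*q^4 - 15*q^3 + 50*q^2 - 15*q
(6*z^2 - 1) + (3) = 6*z^2 + 2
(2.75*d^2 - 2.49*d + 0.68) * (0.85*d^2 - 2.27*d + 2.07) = 2.3375*d^4 - 8.359*d^3 + 11.9228*d^2 - 6.6979*d + 1.4076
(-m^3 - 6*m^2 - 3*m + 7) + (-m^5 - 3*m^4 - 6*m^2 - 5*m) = -m^5 - 3*m^4 - m^3 - 12*m^2 - 8*m + 7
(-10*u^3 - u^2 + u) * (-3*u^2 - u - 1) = 30*u^5 + 13*u^4 + 8*u^3 - u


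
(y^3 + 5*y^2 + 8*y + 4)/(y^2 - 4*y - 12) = (y^2 + 3*y + 2)/(y - 6)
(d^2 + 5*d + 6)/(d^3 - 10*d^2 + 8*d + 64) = (d + 3)/(d^2 - 12*d + 32)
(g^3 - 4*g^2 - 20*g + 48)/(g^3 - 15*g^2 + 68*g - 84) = (g + 4)/(g - 7)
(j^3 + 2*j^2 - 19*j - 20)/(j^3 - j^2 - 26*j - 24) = (j^2 + j - 20)/(j^2 - 2*j - 24)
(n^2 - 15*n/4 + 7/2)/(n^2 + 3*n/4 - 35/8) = 2*(n - 2)/(2*n + 5)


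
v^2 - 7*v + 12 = (v - 4)*(v - 3)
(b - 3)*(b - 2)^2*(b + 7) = b^4 - 33*b^2 + 100*b - 84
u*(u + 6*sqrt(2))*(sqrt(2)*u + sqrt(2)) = sqrt(2)*u^3 + sqrt(2)*u^2 + 12*u^2 + 12*u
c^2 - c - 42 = (c - 7)*(c + 6)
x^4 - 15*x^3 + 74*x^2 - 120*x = x*(x - 6)*(x - 5)*(x - 4)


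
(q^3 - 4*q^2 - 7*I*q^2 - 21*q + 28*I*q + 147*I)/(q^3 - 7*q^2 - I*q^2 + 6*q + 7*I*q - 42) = (q^2 + q*(3 - 7*I) - 21*I)/(q^2 - I*q + 6)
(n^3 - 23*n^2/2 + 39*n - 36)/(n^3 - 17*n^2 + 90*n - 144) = (n^2 - 11*n/2 + 6)/(n^2 - 11*n + 24)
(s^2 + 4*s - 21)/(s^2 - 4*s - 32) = (-s^2 - 4*s + 21)/(-s^2 + 4*s + 32)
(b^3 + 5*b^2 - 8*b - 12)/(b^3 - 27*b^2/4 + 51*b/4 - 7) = 4*(b^3 + 5*b^2 - 8*b - 12)/(4*b^3 - 27*b^2 + 51*b - 28)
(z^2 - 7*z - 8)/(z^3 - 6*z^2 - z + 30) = (z^2 - 7*z - 8)/(z^3 - 6*z^2 - z + 30)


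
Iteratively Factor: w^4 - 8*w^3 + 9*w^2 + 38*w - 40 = (w - 1)*(w^3 - 7*w^2 + 2*w + 40) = (w - 1)*(w + 2)*(w^2 - 9*w + 20) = (w - 4)*(w - 1)*(w + 2)*(w - 5)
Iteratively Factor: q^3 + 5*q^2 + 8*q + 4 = (q + 2)*(q^2 + 3*q + 2) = (q + 1)*(q + 2)*(q + 2)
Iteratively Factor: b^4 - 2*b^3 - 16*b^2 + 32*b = (b - 2)*(b^3 - 16*b) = (b - 4)*(b - 2)*(b^2 + 4*b) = b*(b - 4)*(b - 2)*(b + 4)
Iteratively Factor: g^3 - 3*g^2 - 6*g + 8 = (g - 4)*(g^2 + g - 2) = (g - 4)*(g + 2)*(g - 1)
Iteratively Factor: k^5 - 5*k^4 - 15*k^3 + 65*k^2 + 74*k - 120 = (k - 5)*(k^4 - 15*k^2 - 10*k + 24) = (k - 5)*(k - 4)*(k^3 + 4*k^2 + k - 6) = (k - 5)*(k - 4)*(k - 1)*(k^2 + 5*k + 6) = (k - 5)*(k - 4)*(k - 1)*(k + 2)*(k + 3)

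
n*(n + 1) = n^2 + n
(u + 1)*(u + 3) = u^2 + 4*u + 3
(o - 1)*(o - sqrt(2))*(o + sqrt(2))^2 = o^4 - o^3 + sqrt(2)*o^3 - 2*o^2 - sqrt(2)*o^2 - 2*sqrt(2)*o + 2*o + 2*sqrt(2)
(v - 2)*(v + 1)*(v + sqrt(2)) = v^3 - v^2 + sqrt(2)*v^2 - 2*v - sqrt(2)*v - 2*sqrt(2)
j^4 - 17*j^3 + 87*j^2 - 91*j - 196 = (j - 7)^2*(j - 4)*(j + 1)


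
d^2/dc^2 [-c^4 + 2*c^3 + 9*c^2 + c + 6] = -12*c^2 + 12*c + 18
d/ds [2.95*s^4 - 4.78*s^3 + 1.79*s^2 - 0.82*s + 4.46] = 11.8*s^3 - 14.34*s^2 + 3.58*s - 0.82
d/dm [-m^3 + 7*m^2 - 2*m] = -3*m^2 + 14*m - 2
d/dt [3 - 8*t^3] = -24*t^2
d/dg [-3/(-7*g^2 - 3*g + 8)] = 3*(-14*g - 3)/(7*g^2 + 3*g - 8)^2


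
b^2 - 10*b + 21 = (b - 7)*(b - 3)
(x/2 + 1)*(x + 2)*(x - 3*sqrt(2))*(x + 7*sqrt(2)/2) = x^4/2 + sqrt(2)*x^3/4 + 2*x^3 - 17*x^2/2 + sqrt(2)*x^2 - 42*x + sqrt(2)*x - 42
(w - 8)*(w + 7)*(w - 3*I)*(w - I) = w^4 - w^3 - 4*I*w^3 - 59*w^2 + 4*I*w^2 + 3*w + 224*I*w + 168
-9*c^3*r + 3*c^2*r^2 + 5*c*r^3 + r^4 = r*(-c + r)*(3*c + r)^2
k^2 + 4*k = k*(k + 4)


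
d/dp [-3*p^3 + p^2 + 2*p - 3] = -9*p^2 + 2*p + 2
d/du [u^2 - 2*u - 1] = 2*u - 2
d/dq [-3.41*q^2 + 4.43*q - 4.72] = 4.43 - 6.82*q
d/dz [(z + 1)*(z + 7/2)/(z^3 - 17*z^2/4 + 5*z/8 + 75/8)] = 16*(-4*z^4 - 36*z^3 + 37*z^2 + 194*z + 160)/(64*z^6 - 544*z^5 + 1236*z^4 + 860*z^3 - 5075*z^2 + 750*z + 5625)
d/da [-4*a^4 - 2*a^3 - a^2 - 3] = 2*a*(-8*a^2 - 3*a - 1)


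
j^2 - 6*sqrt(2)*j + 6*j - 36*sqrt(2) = (j + 6)*(j - 6*sqrt(2))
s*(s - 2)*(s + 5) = s^3 + 3*s^2 - 10*s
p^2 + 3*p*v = p*(p + 3*v)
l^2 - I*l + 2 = (l - 2*I)*(l + I)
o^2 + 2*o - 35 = (o - 5)*(o + 7)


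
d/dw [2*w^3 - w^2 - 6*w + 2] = 6*w^2 - 2*w - 6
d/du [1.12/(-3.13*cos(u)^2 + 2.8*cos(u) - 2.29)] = (3.136 - 7.0112*cos(u))*sin(u)/(3.13*cos(u)^2 - 2.8*cos(u) + 2.29)^2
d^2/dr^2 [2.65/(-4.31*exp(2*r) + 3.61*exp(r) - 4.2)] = (-2.65*(8.62*exp(r) - 3.61)*(17.24*exp(r) - 7.22)*exp(r) + (45.686*exp(r) - 9.5665)*(4.31*exp(2*r) - 3.61*exp(r) + 4.2))*exp(r)/(4.31*exp(2*r) - 3.61*exp(r) + 4.2)^3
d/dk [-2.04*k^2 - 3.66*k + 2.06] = -4.08*k - 3.66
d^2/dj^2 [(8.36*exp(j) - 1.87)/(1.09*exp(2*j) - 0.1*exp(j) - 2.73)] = (9.93251600000002*exp(4*j) - 7.975748*exp(3*j) + 149.872602*exp(2*j) - 24.559216*exp(j) + 62.816754)*exp(j)/(1.295029*exp(6*j) - 0.35643*exp(5*j) - 9.697839*exp(4*j) + 1.78442*exp(3*j) + 24.289083*exp(2*j) - 2.23587*exp(j) - 20.346417)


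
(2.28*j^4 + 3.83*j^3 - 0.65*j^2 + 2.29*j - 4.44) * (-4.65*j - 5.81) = -10.602*j^5 - 31.0563*j^4 - 19.2298*j^3 - 6.872*j^2 + 7.3411*j + 25.7964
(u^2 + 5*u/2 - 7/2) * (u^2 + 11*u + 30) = u^4 + 27*u^3/2 + 54*u^2 + 73*u/2 - 105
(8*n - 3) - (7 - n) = 9*n - 10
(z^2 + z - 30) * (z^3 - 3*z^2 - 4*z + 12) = z^5 - 2*z^4 - 37*z^3 + 98*z^2 + 132*z - 360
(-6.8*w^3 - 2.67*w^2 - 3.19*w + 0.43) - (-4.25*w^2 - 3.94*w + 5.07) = -6.8*w^3 + 1.58*w^2 + 0.75*w - 4.64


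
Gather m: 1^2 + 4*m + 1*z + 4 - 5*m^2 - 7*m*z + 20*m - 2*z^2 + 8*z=-5*m^2 + m*(24 - 7*z) - 2*z^2 + 9*z + 5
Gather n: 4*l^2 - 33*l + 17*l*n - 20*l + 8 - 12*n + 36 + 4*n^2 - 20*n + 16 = 4*l^2 - 53*l + 4*n^2 + n*(17*l - 32) + 60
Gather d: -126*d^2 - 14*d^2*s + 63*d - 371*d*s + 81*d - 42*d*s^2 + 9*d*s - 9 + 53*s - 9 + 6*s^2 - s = d^2*(-14*s - 126) + d*(-42*s^2 - 362*s + 144) + 6*s^2 + 52*s - 18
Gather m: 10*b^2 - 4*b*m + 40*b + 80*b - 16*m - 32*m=10*b^2 + 120*b + m*(-4*b - 48)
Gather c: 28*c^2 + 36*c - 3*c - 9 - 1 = 28*c^2 + 33*c - 10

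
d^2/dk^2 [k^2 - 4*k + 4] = 2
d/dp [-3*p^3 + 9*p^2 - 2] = 9*p*(2 - p)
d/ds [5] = 0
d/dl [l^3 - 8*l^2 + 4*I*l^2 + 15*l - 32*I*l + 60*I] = 3*l^2 + 8*l*(-2 + I) + 15 - 32*I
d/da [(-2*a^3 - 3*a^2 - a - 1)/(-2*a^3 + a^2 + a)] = (-8*a^4 - 8*a^3 - 8*a^2 + 2*a + 1)/(a^2*(4*a^4 - 4*a^3 - 3*a^2 + 2*a + 1))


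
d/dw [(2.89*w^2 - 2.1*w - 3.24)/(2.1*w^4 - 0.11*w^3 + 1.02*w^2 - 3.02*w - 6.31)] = (-12.138*w^5 + 13.5479*w^4 + 26.754*w^3 - 7.655*w^2 - 29.8622*w + 3.4662)/(4.41*w^8 - 0.462*w^7 + 4.2961*w^6 - 12.9084*w^5 - 24.7972*w^4 - 4.7726*w^3 - 3.752*w^2 + 38.1124*w + 39.8161)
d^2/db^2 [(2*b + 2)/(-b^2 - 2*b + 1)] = 4*(b + 1)*(3*b^2 + 6*b - 4*(b + 1)^2 - 3)/(b^2 + 2*b - 1)^3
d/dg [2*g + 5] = 2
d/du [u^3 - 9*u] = 3*u^2 - 9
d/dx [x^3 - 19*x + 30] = 3*x^2 - 19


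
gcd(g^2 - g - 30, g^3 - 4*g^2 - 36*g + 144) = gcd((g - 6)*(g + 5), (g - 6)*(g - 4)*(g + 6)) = g - 6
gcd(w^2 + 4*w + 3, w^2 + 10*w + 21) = w + 3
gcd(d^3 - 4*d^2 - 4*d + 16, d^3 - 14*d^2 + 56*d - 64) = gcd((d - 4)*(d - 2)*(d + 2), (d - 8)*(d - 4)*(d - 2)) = d^2 - 6*d + 8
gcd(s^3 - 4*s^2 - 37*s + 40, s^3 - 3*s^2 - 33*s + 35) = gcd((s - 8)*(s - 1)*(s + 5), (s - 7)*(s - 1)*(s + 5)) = s^2 + 4*s - 5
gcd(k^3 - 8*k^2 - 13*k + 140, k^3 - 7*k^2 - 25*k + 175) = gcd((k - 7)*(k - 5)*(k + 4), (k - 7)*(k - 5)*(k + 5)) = k^2 - 12*k + 35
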